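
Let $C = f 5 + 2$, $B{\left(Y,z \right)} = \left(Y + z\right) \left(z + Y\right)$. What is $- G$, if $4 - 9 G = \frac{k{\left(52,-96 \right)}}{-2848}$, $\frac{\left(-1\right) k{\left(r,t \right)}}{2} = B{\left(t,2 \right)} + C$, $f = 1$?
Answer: $\frac{1049}{4272} \approx 0.24555$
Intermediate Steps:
$B{\left(Y,z \right)} = \left(Y + z\right)^{2}$ ($B{\left(Y,z \right)} = \left(Y + z\right) \left(Y + z\right) = \left(Y + z\right)^{2}$)
$C = 7$ ($C = 1 \cdot 5 + 2 = 5 + 2 = 7$)
$k{\left(r,t \right)} = -14 - 2 \left(2 + t\right)^{2}$ ($k{\left(r,t \right)} = - 2 \left(\left(t + 2\right)^{2} + 7\right) = - 2 \left(\left(2 + t\right)^{2} + 7\right) = - 2 \left(7 + \left(2 + t\right)^{2}\right) = -14 - 2 \left(2 + t\right)^{2}$)
$G = - \frac{1049}{4272}$ ($G = \frac{4}{9} - \frac{\left(-14 - 2 \left(2 - 96\right)^{2}\right) \frac{1}{-2848}}{9} = \frac{4}{9} - \frac{\left(-14 - 2 \left(-94\right)^{2}\right) \left(- \frac{1}{2848}\right)}{9} = \frac{4}{9} - \frac{\left(-14 - 17672\right) \left(- \frac{1}{2848}\right)}{9} = \frac{4}{9} - \frac{\left(-17686\right) \left(- \frac{1}{2848}\right)}{9} = \frac{4}{9} - \frac{8843}{12816} = - \frac{1049}{4272} \approx -0.24555$)
$- G = \left(-1\right) \left(- \frac{1049}{4272}\right) = \frac{1049}{4272}$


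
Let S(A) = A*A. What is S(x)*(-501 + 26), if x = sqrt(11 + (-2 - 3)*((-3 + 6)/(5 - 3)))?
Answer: -3325/2 ≈ -1662.5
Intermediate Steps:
x = sqrt(14)/2 (x = sqrt(11 - 15/2) = sqrt(7/2) = sqrt(14)/2 ≈ 1.8708)
S(A) = A**2
S(x)*(-501 + 26) = (sqrt(14)/2)**2*(-501 + 26) = (7/2)*(-475) = -3325/2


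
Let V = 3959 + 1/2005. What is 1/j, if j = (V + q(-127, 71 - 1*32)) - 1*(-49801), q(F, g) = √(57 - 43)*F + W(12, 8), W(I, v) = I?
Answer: 216164786305/11622705251240171 + 510543175*√14/11622705251240171 ≈ 1.8763e-5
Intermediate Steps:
V = 7937796/2005 (V = 3959 + 1/2005 = 7937796/2005 ≈ 3959.0)
q(F, g) = 12 + F*√14 (q(F, g) = √(57 - 43)*F + 12 = √14*F + 12 = F*√14 + 12 = 12 + F*√14)
j = 107812861/2005 - 127*√14 (j = (7937796/2005 + (12 - 127*√14)) - 1*(-49801) = (7961856/2005 - 127*√14) + 49801 = 107812861/2005 - 127*√14 ≈ 53297.)
1/j = 1/(107812861/2005 - 127*√14)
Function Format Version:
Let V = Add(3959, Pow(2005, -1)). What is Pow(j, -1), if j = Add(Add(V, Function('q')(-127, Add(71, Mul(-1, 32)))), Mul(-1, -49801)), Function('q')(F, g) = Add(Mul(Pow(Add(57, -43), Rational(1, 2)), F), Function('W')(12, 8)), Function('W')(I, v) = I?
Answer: Add(Rational(216164786305, 11622705251240171), Mul(Rational(510543175, 11622705251240171), Pow(14, Rational(1, 2)))) ≈ 1.8763e-5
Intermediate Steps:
V = Rational(7937796, 2005) (V = Add(3959, Rational(1, 2005)) = Rational(7937796, 2005) ≈ 3959.0)
Function('q')(F, g) = Add(12, Mul(F, Pow(14, Rational(1, 2)))) (Function('q')(F, g) = Add(Mul(Pow(Add(57, -43), Rational(1, 2)), F), 12) = Add(Mul(Pow(14, Rational(1, 2)), F), 12) = Add(Mul(F, Pow(14, Rational(1, 2))), 12) = Add(12, Mul(F, Pow(14, Rational(1, 2)))))
j = Add(Rational(107812861, 2005), Mul(-127, Pow(14, Rational(1, 2)))) (j = Add(Add(Rational(7937796, 2005), Add(12, Mul(-127, Pow(14, Rational(1, 2))))), Mul(-1, -49801)) = Add(Add(Rational(7961856, 2005), Mul(-127, Pow(14, Rational(1, 2)))), 49801) = Add(Rational(107812861, 2005), Mul(-127, Pow(14, Rational(1, 2)))) ≈ 53297.)
Pow(j, -1) = Pow(Add(Rational(107812861, 2005), Mul(-127, Pow(14, Rational(1, 2)))), -1)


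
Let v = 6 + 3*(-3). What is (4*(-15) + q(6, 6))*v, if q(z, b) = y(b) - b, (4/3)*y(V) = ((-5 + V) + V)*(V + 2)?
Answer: 72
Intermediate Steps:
y(V) = 3*(-5 + 2*V)*(2 + V)/4 (y(V) = 3*(((-5 + V) + V)*(V + 2))/4 = 3*((-5 + 2*V)*(2 + V))/4 = 3*(-5 + 2*V)*(2 + V)/4)
q(z, b) = -15/2 - 7*b/4 + 3*b²/2 (q(z, b) = (-15/2 - 3*b/4 + 3*b²/2) - b = -15/2 - 7*b/4 + 3*b²/2)
v = -3 (v = 6 - 9 = -3)
(4*(-15) + q(6, 6))*v = (4*(-15) + (-15/2 - 7/4*6 + (3/2)*6²))*(-3) = (-60 + (-15/2 - 21/2 + (3/2)*36))*(-3) = (-60 + (-15/2 - 21/2 + 54))*(-3) = (-60 + 36)*(-3) = -24*(-3) = 72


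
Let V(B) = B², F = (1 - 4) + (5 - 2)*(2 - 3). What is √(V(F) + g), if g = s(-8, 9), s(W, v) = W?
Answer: 2*√7 ≈ 5.2915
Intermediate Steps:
F = -6 (F = -3 + 3*(-1) = -3 - 3 = -6)
g = -8
√(V(F) + g) = √((-6)² - 8) = √(36 - 8) = √28 = 2*√7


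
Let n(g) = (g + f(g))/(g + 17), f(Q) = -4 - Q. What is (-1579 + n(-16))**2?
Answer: 2505889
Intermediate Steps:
n(g) = -4/(17 + g) (n(g) = (g + (-4 - g))/(g + 17) = -4/(17 + g))
(-1579 + n(-16))**2 = (-1579 - 4/(17 - 16))**2 = (-1579 - 4/1)**2 = (-1579 - 4*1)**2 = (-1579 - 4)**2 = (-1583)**2 = 2505889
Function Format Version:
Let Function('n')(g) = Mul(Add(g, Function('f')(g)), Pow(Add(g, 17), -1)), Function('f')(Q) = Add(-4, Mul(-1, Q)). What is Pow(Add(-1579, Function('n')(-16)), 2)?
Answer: 2505889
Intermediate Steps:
Function('n')(g) = Mul(-4, Pow(Add(17, g), -1)) (Function('n')(g) = Mul(Add(g, Add(-4, Mul(-1, g))), Pow(Add(g, 17), -1)) = Mul(-4, Pow(Add(17, g), -1)))
Pow(Add(-1579, Function('n')(-16)), 2) = Pow(Add(-1579, Mul(-4, Pow(Add(17, -16), -1))), 2) = Pow(Add(-1579, Mul(-4, Pow(1, -1))), 2) = Pow(Add(-1579, Mul(-4, 1)), 2) = Pow(Add(-1579, -4), 2) = Pow(-1583, 2) = 2505889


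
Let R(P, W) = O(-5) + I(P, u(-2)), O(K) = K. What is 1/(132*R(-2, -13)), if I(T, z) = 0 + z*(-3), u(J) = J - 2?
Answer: 1/924 ≈ 0.0010823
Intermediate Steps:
u(J) = -2 + J
I(T, z) = -3*z (I(T, z) = 0 - 3*z = -3*z)
R(P, W) = 7 (R(P, W) = -5 - 3*(-2 - 2) = -5 - 3*(-4) = -5 + 12 = 7)
1/(132*R(-2, -13)) = 1/(132*7) = 1/924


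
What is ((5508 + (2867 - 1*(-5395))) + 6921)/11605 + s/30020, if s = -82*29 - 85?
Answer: 10773831/6334220 ≈ 1.7009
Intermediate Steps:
s = -2463 (s = -2378 - 85 = -2463)
((5508 + (2867 - 1*(-5395))) + 6921)/11605 + s/30020 = ((5508 + (2867 - 1*(-5395))) + 6921)/11605 - 2463/30020 = ((5508 + (2867 + 5395)) + 6921)*(1/11605) - 2463*1/30020 = ((5508 + 8262) + 6921)*(1/11605) - 2463/30020 = (13770 + 6921)*(1/11605) - 2463/30020 = 20691*(1/11605) - 2463/30020 = 1881/1055 - 2463/30020 = 10773831/6334220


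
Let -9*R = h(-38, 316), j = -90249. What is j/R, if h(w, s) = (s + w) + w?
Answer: 270747/80 ≈ 3384.3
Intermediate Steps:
h(w, s) = s + 2*w
R = -80/3 (R = -(316 + 2*(-38))/9 = -(316 - 76)/9 = -1/9*240 = -80/3 ≈ -26.667)
j/R = -90249/(-80/3) = -90249*(-3/80) = 270747/80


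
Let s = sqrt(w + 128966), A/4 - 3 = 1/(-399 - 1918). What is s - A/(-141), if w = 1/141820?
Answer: 27800/326697 + 3*sqrt(72052273908895)/70910 ≈ 359.20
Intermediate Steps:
A = 27800/2317 (A = 12 + 4/(-399 - 1918) = 12 + 4/(-2317) = 12 + 4*(-1/2317) = 12 - 4/2317 = 27800/2317 ≈ 11.998)
w = 1/141820 ≈ 7.0512e-6
s = 3*sqrt(72052273908895)/70910 (s = sqrt(1/141820 + 128966) = sqrt(18289958121/141820) = 3*sqrt(72052273908895)/70910 ≈ 359.12)
s - A/(-141) = 3*sqrt(72052273908895)/70910 - 27800/(2317*(-141)) = 3*sqrt(72052273908895)/70910 - 27800*(-1)/(2317*141) = 3*sqrt(72052273908895)/70910 - 1*(-27800/326697) = 3*sqrt(72052273908895)/70910 + 27800/326697 = 27800/326697 + 3*sqrt(72052273908895)/70910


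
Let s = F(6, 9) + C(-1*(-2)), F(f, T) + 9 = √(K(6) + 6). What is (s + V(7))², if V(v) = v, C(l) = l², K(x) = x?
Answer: 16 + 8*√3 ≈ 29.856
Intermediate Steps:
F(f, T) = -9 + 2*√3 (F(f, T) = -9 + √(6 + 6) = -9 + √12 = -9 + 2*√3)
s = -5 + 2*√3 (s = (-9 + 2*√3) + (-1*(-2))² = (-9 + 2*√3) + 2² = (-9 + 2*√3) + 4 = -5 + 2*√3 ≈ -1.5359)
(s + V(7))² = ((-5 + 2*√3) + 7)² = (2 + 2*√3)²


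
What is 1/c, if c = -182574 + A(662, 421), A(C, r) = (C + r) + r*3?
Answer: -1/180228 ≈ -5.5485e-6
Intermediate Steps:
A(C, r) = C + 4*r (A(C, r) = (C + r) + 3*r = C + 4*r)
c = -180228 (c = -182574 + (662 + 4*421) = -182574 + (662 + 1684) = -182574 + 2346 = -180228)
1/c = 1/(-180228) = -1/180228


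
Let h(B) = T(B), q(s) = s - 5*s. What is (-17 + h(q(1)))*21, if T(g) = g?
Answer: -441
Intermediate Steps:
q(s) = -4*s
h(B) = B
(-17 + h(q(1)))*21 = (-17 - 4*1)*21 = (-17 - 4)*21 = -21*21 = -441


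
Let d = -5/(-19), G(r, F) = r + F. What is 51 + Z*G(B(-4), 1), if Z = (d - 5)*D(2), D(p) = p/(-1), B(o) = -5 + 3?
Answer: 789/19 ≈ 41.526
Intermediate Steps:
B(o) = -2
D(p) = -p (D(p) = p*(-1) = -p)
G(r, F) = F + r
d = 5/19 (d = -5*(-1/19) = 5/19 ≈ 0.26316)
Z = 180/19 (Z = (5/19 - 5)*(-1*2) = -90/19*(-2) = 180/19 ≈ 9.4737)
51 + Z*G(B(-4), 1) = 51 + 180*(1 - 2)/19 = 51 + (180/19)*(-1) = 51 - 180/19 = 789/19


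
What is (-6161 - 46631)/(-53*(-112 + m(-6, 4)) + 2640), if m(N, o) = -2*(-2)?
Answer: -13198/2091 ≈ -6.3118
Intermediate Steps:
m(N, o) = 4
(-6161 - 46631)/(-53*(-112 + m(-6, 4)) + 2640) = (-6161 - 46631)/(-53*(-112 + 4) + 2640) = -52792/(-53*(-108) + 2640) = -52792/(5724 + 2640) = -52792/8364 = -52792*1/8364 = -13198/2091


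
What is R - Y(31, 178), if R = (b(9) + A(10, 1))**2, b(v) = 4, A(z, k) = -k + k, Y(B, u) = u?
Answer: -162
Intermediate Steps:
A(z, k) = 0
R = 16 (R = (4 + 0)**2 = 4**2 = 16)
R - Y(31, 178) = 16 - 1*178 = 16 - 178 = -162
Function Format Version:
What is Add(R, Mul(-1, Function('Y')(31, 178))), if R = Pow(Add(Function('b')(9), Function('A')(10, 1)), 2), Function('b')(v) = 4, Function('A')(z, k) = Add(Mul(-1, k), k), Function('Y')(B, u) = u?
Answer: -162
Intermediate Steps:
Function('A')(z, k) = 0
R = 16 (R = Pow(Add(4, 0), 2) = Pow(4, 2) = 16)
Add(R, Mul(-1, Function('Y')(31, 178))) = Add(16, Mul(-1, 178)) = Add(16, -178) = -162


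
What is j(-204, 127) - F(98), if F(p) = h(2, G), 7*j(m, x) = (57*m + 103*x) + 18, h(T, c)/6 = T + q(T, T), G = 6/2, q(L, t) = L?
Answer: 1303/7 ≈ 186.14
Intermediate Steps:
G = 3 (G = 6*(½) = 3)
h(T, c) = 12*T (h(T, c) = 6*(T + T) = 6*(2*T) = 12*T)
j(m, x) = 18/7 + 57*m/7 + 103*x/7 (j(m, x) = ((57*m + 103*x) + 18)/7 = (18 + 57*m + 103*x)/7 = 18/7 + 57*m/7 + 103*x/7)
F(p) = 24 (F(p) = 12*2 = 24)
j(-204, 127) - F(98) = (18/7 + (57/7)*(-204) + (103/7)*127) - 1*24 = (18/7 - 11628/7 + 13081/7) - 24 = 1471/7 - 24 = 1303/7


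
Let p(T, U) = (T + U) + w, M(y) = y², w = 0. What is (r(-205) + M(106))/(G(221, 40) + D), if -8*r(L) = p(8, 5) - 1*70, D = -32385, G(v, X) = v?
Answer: -89945/257312 ≈ -0.34956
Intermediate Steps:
p(T, U) = T + U (p(T, U) = (T + U) + 0 = T + U)
r(L) = 57/8 (r(L) = -((8 + 5) - 1*70)/8 = -(13 - 70)/8 = -⅛*(-57) = 57/8)
(r(-205) + M(106))/(G(221, 40) + D) = (57/8 + 106²)/(221 - 32385) = (57/8 + 11236)/(-32164) = (89945/8)*(-1/32164) = -89945/257312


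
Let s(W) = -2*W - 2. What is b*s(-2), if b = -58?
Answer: -116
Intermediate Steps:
s(W) = -2 - 2*W
b*s(-2) = -58*(-2 - 2*(-2)) = -58*(-2 + 4) = -58*2 = -116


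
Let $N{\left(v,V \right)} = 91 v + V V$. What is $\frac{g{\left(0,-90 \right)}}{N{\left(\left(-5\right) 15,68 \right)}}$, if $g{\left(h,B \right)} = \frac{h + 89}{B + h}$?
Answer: $\frac{89}{198090} \approx 0.00044929$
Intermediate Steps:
$g{\left(h,B \right)} = \frac{89 + h}{B + h}$
$N{\left(v,V \right)} = V^{2} + 91 v$ ($N{\left(v,V \right)} = 91 v + V^{2} = V^{2} + 91 v$)
$\frac{g{\left(0,-90 \right)}}{N{\left(\left(-5\right) 15,68 \right)}} = \frac{\frac{1}{-90 + 0} \left(89 + 0\right)}{68^{2} + 91 \left(\left(-5\right) 15\right)} = \frac{\frac{1}{-90} \cdot 89}{4624 + 91 \left(-75\right)} = \frac{\left(- \frac{1}{90}\right) 89}{4624 - 6825} = - \frac{89}{90 \left(-2201\right)} = \left(- \frac{89}{90}\right) \left(- \frac{1}{2201}\right) = \frac{89}{198090}$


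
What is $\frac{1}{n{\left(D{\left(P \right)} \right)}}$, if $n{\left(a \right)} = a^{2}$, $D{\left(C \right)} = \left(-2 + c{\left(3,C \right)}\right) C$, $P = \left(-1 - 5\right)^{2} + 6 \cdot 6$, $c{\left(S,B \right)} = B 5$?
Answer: $\frac{1}{664402176} \approx 1.5051 \cdot 10^{-9}$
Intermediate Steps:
$c{\left(S,B \right)} = 5 B$
$P = 72$ ($P = \left(-6\right)^{2} + 36 = 36 + 36 = 72$)
$D{\left(C \right)} = C \left(-2 + 5 C\right)$ ($D{\left(C \right)} = \left(-2 + 5 C\right) C = C \left(-2 + 5 C\right)$)
$\frac{1}{n{\left(D{\left(P \right)} \right)}} = \frac{1}{\left(72 \left(-2 + 5 \cdot 72\right)\right)^{2}} = \frac{1}{\left(72 \left(-2 + 360\right)\right)^{2}} = \frac{1}{\left(72 \cdot 358\right)^{2}} = \frac{1}{25776^{2}} = \frac{1}{664402176}$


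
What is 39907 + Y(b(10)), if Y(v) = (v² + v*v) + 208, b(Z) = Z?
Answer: 40315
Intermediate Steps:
Y(v) = 208 + 2*v² (Y(v) = (v² + v²) + 208 = 2*v² + 208 = 208 + 2*v²)
39907 + Y(b(10)) = 39907 + (208 + 2*10²) = 39907 + (208 + 2*100) = 39907 + (208 + 200) = 39907 + 408 = 40315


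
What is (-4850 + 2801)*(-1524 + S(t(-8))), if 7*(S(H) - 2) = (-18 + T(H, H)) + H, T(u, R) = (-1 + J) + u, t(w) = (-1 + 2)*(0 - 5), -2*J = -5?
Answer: 43768689/14 ≈ 3.1263e+6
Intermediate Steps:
J = 5/2 (J = -½*(-5) = 5/2 ≈ 2.5000)
t(w) = -5 (t(w) = 1*(-5) = -5)
T(u, R) = 3/2 + u (T(u, R) = (-1 + 5/2) + u = 3/2 + u)
S(H) = -5/14 + 2*H/7 (S(H) = 2 + ((-18 + (3/2 + H)) + H)/7 = 2 + ((-33/2 + H) + H)/7 = 2 + (-33/2 + 2*H)/7 = 2 + (-33/14 + 2*H/7) = -5/14 + 2*H/7)
(-4850 + 2801)*(-1524 + S(t(-8))) = (-4850 + 2801)*(-1524 + (-5/14 + (2/7)*(-5))) = -2049*(-1524 + (-5/14 - 10/7)) = -2049*(-1524 - 25/14) = -2049*(-21361/14) = 43768689/14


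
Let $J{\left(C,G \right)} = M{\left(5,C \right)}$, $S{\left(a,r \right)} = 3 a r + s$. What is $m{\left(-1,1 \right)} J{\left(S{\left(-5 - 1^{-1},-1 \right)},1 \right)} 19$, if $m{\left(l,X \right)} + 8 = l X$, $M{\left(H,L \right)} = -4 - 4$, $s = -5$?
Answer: $1368$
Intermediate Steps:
$M{\left(H,L \right)} = -8$
$S{\left(a,r \right)} = -5 + 3 a r$ ($S{\left(a,r \right)} = 3 a r - 5 = -5 + 3 a r$)
$J{\left(C,G \right)} = -8$
$m{\left(l,X \right)} = -8 + X l$ ($m{\left(l,X \right)} = -8 + l X = -8 + X l$)
$m{\left(-1,1 \right)} J{\left(S{\left(-5 - 1^{-1},-1 \right)},1 \right)} 19 = \left(-8 + 1 \left(-1\right)\right) \left(-8\right) 19 = \left(-8 - 1\right) \left(-8\right) 19 = \left(-9\right) \left(-8\right) 19 = 72 \cdot 19 = 1368$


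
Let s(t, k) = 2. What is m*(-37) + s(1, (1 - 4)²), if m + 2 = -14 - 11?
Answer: 1001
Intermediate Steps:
m = -27 (m = -2 + (-14 - 11) = -2 - 25 = -27)
m*(-37) + s(1, (1 - 4)²) = -27*(-37) + 2 = 999 + 2 = 1001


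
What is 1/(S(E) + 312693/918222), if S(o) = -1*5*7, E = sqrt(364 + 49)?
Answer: -306074/10608359 ≈ -0.028852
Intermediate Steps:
E = sqrt(413) ≈ 20.322
S(o) = -35 (S(o) = -5*7 = -35)
1/(S(E) + 312693/918222) = 1/(-35 + 312693/918222) = 1/(-35 + 312693*(1/918222)) = 1/(-35 + 104231/306074) = 1/(-10608359/306074) = -306074/10608359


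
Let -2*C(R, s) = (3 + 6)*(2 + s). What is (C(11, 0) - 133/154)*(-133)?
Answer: 28861/22 ≈ 1311.9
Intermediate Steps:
C(R, s) = -9 - 9*s/2 (C(R, s) = -(3 + 6)*(2 + s)/2 = -9*(2 + s)/2 = -(18 + 9*s)/2 = -9 - 9*s/2)
(C(11, 0) - 133/154)*(-133) = ((-9 - 9/2*0) - 133/154)*(-133) = ((-9 + 0) - 133*1/154)*(-133) = (-9 - 19/22)*(-133) = -217/22*(-133) = 28861/22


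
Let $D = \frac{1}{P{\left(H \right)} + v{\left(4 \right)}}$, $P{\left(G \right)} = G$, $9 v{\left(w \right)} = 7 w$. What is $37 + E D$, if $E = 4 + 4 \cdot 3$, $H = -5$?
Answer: $\frac{485}{17} \approx 28.529$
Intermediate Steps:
$v{\left(w \right)} = \frac{7 w}{9}$
$E = 16$ ($E = 4 + 12 = 16$)
$D = - \frac{9}{17}$ ($D = \frac{1}{-5 + \frac{7}{9} \cdot 4} = \frac{1}{-5 + \frac{28}{9}} = \frac{1}{- \frac{17}{9}} = - \frac{9}{17} \approx -0.52941$)
$37 + E D = 37 + 16 \left(- \frac{9}{17}\right) = 37 - \frac{144}{17} = \frac{485}{17}$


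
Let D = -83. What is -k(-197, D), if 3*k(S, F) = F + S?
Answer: 280/3 ≈ 93.333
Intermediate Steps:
k(S, F) = F/3 + S/3 (k(S, F) = (F + S)/3 = F/3 + S/3)
-k(-197, D) = -((⅓)*(-83) + (⅓)*(-197)) = -(-83/3 - 197/3) = -1*(-280/3) = 280/3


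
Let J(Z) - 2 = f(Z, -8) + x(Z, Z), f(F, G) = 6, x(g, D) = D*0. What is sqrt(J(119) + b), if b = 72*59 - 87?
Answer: sqrt(4169) ≈ 64.568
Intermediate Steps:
x(g, D) = 0
b = 4161 (b = 4248 - 87 = 4161)
J(Z) = 8 (J(Z) = 2 + (6 + 0) = 2 + 6 = 8)
sqrt(J(119) + b) = sqrt(8 + 4161) = sqrt(4169)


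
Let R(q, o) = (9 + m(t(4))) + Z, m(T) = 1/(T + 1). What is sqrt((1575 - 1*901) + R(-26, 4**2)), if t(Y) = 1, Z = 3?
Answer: sqrt(2746)/2 ≈ 26.201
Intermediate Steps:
m(T) = 1/(1 + T)
R(q, o) = 25/2 (R(q, o) = (9 + 1/(1 + 1)) + 3 = (9 + 1/2) + 3 = 19/2 + 3 = 25/2)
sqrt((1575 - 1*901) + R(-26, 4**2)) = sqrt((1575 - 1*901) + 25/2) = sqrt((1575 - 901) + 25/2) = sqrt(674 + 25/2) = sqrt(1373/2) = sqrt(2746)/2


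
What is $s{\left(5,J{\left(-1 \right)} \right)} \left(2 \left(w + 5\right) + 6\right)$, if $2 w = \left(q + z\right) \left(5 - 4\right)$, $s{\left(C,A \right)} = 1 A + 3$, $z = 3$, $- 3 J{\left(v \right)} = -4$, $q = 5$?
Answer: $104$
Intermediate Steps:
$J{\left(v \right)} = \frac{4}{3}$ ($J{\left(v \right)} = \left(- \frac{1}{3}\right) \left(-4\right) = \frac{4}{3}$)
$s{\left(C,A \right)} = 3 + A$ ($s{\left(C,A \right)} = A + 3 = 3 + A$)
$w = 4$ ($w = \frac{\left(5 + 3\right) \left(5 - 4\right)}{2} = \frac{8 \cdot 1}{2} = \frac{1}{2} \cdot 8 = 4$)
$s{\left(5,J{\left(-1 \right)} \right)} \left(2 \left(w + 5\right) + 6\right) = \left(3 + \frac{4}{3}\right) \left(2 \left(4 + 5\right) + 6\right) = \frac{13 \left(2 \cdot 9 + 6\right)}{3} = \frac{13 \left(18 + 6\right)}{3} = \frac{13}{3} \cdot 24 = 104$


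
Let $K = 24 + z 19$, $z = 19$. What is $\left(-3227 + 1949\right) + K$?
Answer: $-893$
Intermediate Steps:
$K = 385$ ($K = 24 + 19 \cdot 19 = 24 + 361 = 385$)
$\left(-3227 + 1949\right) + K = \left(-3227 + 1949\right) + 385 = -1278 + 385 = -893$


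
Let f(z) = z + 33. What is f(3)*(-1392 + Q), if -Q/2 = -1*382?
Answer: -22608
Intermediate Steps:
f(z) = 33 + z
Q = 764 (Q = -(-2)*382 = -2*(-382) = 764)
f(3)*(-1392 + Q) = (33 + 3)*(-1392 + 764) = 36*(-628) = -22608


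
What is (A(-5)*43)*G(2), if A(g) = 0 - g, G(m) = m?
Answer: 430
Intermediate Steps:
A(g) = -g
(A(-5)*43)*G(2) = (-1*(-5)*43)*2 = (5*43)*2 = 215*2 = 430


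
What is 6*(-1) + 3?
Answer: -3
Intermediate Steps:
6*(-1) + 3 = -6 + 3 = -3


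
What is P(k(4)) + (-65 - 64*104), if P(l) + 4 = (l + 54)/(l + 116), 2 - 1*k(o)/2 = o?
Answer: -376575/56 ≈ -6724.6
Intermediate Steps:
k(o) = 4 - 2*o
P(l) = -4 + (54 + l)/(116 + l) (P(l) = -4 + (l + 54)/(l + 116) = -4 + (54 + l)/(116 + l))
P(k(4)) + (-65 - 64*104) = (-410 - 3*(4 - 2*4))/(116 + (4 - 2*4)) + (-65 - 64*104) = (-410 - 3*(4 - 8))/(116 + (4 - 8)) + (-65 - 6656) = (-410 - 3*(-4))/(116 - 4) - 6721 = (-410 + 12)/112 - 6721 = (1/112)*(-398) - 6721 = -199/56 - 6721 = -376575/56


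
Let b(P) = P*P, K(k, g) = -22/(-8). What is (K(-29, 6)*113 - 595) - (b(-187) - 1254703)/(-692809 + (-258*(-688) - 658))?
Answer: -591528867/2063852 ≈ -286.61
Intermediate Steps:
K(k, g) = 11/4 (K(k, g) = -22*(-1/8) = 11/4)
b(P) = P**2
(K(-29, 6)*113 - 595) - (b(-187) - 1254703)/(-692809 + (-258*(-688) - 658)) = ((11/4)*113 - 595) - ((-187)**2 - 1254703)/(-692809 + (-258*(-688) - 658)) = (1243/4 - 595) - (34969 - 1254703)/(-692809 + (177504 - 658)) = -1137/4 - (-1219734)/(-692809 + 176846) = -1137/4 - (-1219734)/(-515963) = -1137/4 - (-1219734)*(-1)/515963 = -1137/4 - 1*1219734/515963 = -1137/4 - 1219734/515963 = -591528867/2063852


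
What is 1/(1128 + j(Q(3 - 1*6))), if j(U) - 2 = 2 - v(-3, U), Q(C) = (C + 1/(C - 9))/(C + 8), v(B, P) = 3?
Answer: 1/1129 ≈ 0.00088574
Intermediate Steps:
Q(C) = (C + 1/(-9 + C))/(8 + C)
j(U) = 1 (j(U) = 2 + (2 - 1*3) = 2 + (2 - 3) = 2 - 1 = 1)
1/(1128 + j(Q(3 - 1*6))) = 1/(1128 + 1) = 1/1129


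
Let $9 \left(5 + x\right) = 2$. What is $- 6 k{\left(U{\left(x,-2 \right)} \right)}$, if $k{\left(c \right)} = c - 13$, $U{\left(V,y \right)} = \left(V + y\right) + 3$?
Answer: $\frac{302}{3} \approx 100.67$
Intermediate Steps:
$x = - \frac{43}{9}$ ($x = -5 + \frac{1}{9} \cdot 2 = -5 + \frac{2}{9} = - \frac{43}{9} \approx -4.7778$)
$U{\left(V,y \right)} = 3 + V + y$
$k{\left(c \right)} = -13 + c$
$- 6 k{\left(U{\left(x,-2 \right)} \right)} = - 6 \left(-13 - \frac{34}{9}\right) = \left(-6\right) \left(- \frac{151}{9}\right) = \frac{302}{3}$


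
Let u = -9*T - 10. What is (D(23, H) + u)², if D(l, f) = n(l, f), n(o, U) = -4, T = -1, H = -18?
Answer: 25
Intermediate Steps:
u = -1 (u = -9*(-1) - 10 = 9 - 10 = -1)
D(l, f) = -4
(D(23, H) + u)² = (-4 - 1)² = (-5)² = 25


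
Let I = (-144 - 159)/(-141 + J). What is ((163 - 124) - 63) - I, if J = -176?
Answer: -7911/317 ≈ -24.956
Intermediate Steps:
I = 303/317 (I = (-144 - 159)/(-141 - 176) = -303/(-317) = -303*(-1/317) = 303/317 ≈ 0.95584)
((163 - 124) - 63) - I = ((163 - 124) - 63) - 1*303/317 = (39 - 63) - 303/317 = -24 - 303/317 = -7911/317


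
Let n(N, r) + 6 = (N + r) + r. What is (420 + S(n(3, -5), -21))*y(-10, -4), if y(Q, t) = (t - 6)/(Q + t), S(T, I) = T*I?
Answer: 495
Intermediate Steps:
n(N, r) = -6 + N + 2*r (n(N, r) = -6 + ((N + r) + r) = -6 + (N + 2*r) = -6 + N + 2*r)
S(T, I) = I*T
y(Q, t) = (-6 + t)/(Q + t)
(420 + S(n(3, -5), -21))*y(-10, -4) = (420 - 21*(-6 + 3 + 2*(-5)))*((-6 - 4)/(-10 - 4)) = (420 - 21*(-6 + 3 - 10))*(-10/(-14)) = (420 - 21*(-13))*(-1/14*(-10)) = (420 + 273)*(5/7) = 693*(5/7) = 495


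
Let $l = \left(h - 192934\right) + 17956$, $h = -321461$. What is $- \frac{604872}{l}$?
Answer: $\frac{604872}{496439} \approx 1.2184$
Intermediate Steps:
$l = -496439$ ($l = \left(-321461 - 192934\right) + 17956 = -514395 + 17956 = -496439$)
$- \frac{604872}{l} = - \frac{604872}{-496439} = \left(-604872\right) \left(- \frac{1}{496439}\right) = \frac{604872}{496439}$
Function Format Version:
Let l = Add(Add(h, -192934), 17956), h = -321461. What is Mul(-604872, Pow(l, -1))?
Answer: Rational(604872, 496439) ≈ 1.2184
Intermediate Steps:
l = -496439 (l = Add(Add(-321461, -192934), 17956) = Add(-514395, 17956) = -496439)
Mul(-604872, Pow(l, -1)) = Mul(-604872, Pow(-496439, -1)) = Mul(-604872, Rational(-1, 496439)) = Rational(604872, 496439)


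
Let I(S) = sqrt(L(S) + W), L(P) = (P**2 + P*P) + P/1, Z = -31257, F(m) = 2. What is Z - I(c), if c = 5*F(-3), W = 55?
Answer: -31257 - sqrt(265) ≈ -31273.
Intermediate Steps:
c = 10 (c = 5*2 = 10)
L(P) = P + 2*P**2 (L(P) = (P**2 + P**2) + P*1 = 2*P**2 + P = P + 2*P**2)
I(S) = sqrt(55 + S*(1 + 2*S)) (I(S) = sqrt(S*(1 + 2*S) + 55) = sqrt(55 + S*(1 + 2*S)))
Z - I(c) = -31257 - sqrt(55 + 10*(1 + 2*10)) = -31257 - sqrt(55 + 10*(1 + 20)) = -31257 - sqrt(55 + 10*21) = -31257 - sqrt(55 + 210) = -31257 - sqrt(265)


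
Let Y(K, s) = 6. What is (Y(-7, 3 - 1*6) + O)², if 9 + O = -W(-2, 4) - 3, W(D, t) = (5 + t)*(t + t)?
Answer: 6084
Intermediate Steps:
W(D, t) = 2*t*(5 + t) (W(D, t) = (5 + t)*(2*t) = 2*t*(5 + t))
O = -84 (O = -9 + (-2*4*(5 + 4) - 3) = -9 + (-2*4*9 - 3) = -9 + (-1*72 - 3) = -9 + (-72 - 3) = -9 - 75 = -84)
(Y(-7, 3 - 1*6) + O)² = (6 - 84)² = (-78)² = 6084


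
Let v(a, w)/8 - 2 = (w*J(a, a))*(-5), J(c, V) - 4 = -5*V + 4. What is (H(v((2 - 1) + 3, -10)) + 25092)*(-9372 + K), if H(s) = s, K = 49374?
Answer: 812360616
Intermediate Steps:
J(c, V) = 8 - 5*V (J(c, V) = 4 + (-5*V + 4) = 4 + (4 - 5*V) = 8 - 5*V)
v(a, w) = 16 - 40*w*(8 - 5*a) (v(a, w) = 16 + 8*((w*(8 - 5*a))*(-5)) = 16 + 8*(-5*w*(8 - 5*a)) = 16 - 40*w*(8 - 5*a))
(H(v((2 - 1) + 3, -10)) + 25092)*(-9372 + K) = ((16 - 320*(-10) + 200*((2 - 1) + 3)*(-10)) + 25092)*(-9372 + 49374) = ((16 + 3200 + 200*(1 + 3)*(-10)) + 25092)*40002 = ((16 + 3200 + 200*4*(-10)) + 25092)*40002 = ((16 + 3200 - 8000) + 25092)*40002 = (-4784 + 25092)*40002 = 20308*40002 = 812360616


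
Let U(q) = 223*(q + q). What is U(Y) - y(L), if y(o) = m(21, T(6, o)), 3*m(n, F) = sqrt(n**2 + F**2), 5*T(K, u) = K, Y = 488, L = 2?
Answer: 217648 - sqrt(1229)/5 ≈ 2.1764e+5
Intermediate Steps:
T(K, u) = K/5
m(n, F) = sqrt(F**2 + n**2)/3 (m(n, F) = sqrt(n**2 + F**2)/3 = sqrt(F**2 + n**2)/3)
U(q) = 446*q (U(q) = 223*(2*q) = 446*q)
y(o) = sqrt(1229)/5 (y(o) = sqrt(((1/5)*6)**2 + 21**2)/3 = sqrt((6/5)**2 + 441)/3 = sqrt(36/25 + 441)/3 = sqrt(11061/25)/3 = (3*sqrt(1229)/5)/3 = sqrt(1229)/5)
U(Y) - y(L) = 446*488 - sqrt(1229)/5 = 217648 - sqrt(1229)/5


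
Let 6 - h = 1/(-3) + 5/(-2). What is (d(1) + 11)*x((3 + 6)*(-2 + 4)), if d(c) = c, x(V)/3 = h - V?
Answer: -330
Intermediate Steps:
h = 53/6 (h = 6 - (1/(-3) + 5/(-2)) = 6 - (1*(-1/3) + 5*(-1/2)) = 6 - (-1/3 - 5/2) = 6 - 1*(-17/6) = 6 + 17/6 = 53/6 ≈ 8.8333)
x(V) = 53/2 - 3*V (x(V) = 3*(53/6 - V) = 53/2 - 3*V)
(d(1) + 11)*x((3 + 6)*(-2 + 4)) = (1 + 11)*(53/2 - 3*(3 + 6)*(-2 + 4)) = 12*(53/2 - 27*2) = 12*(53/2 - 3*18) = 12*(53/2 - 54) = 12*(-55/2) = -330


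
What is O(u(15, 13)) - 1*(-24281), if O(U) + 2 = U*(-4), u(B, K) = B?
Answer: 24219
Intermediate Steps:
O(U) = -2 - 4*U (O(U) = -2 + U*(-4) = -2 - 4*U)
O(u(15, 13)) - 1*(-24281) = (-2 - 4*15) - 1*(-24281) = (-2 - 60) + 24281 = -62 + 24281 = 24219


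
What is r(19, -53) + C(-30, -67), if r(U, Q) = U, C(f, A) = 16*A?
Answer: -1053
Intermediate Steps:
r(19, -53) + C(-30, -67) = 19 + 16*(-67) = 19 - 1072 = -1053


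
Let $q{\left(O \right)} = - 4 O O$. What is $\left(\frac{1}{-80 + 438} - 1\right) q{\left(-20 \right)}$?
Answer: $\frac{285600}{179} \approx 1595.5$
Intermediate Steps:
$q{\left(O \right)} = - 4 O^{2}$
$\left(\frac{1}{-80 + 438} - 1\right) q{\left(-20 \right)} = \left(\frac{1}{-80 + 438} - 1\right) \left(- 4 \left(-20\right)^{2}\right) = \left(\frac{1}{358} + \left(8 - 9\right)\right) \left(\left(-4\right) 400\right) = \left(\frac{1}{358} - 1\right) \left(-1600\right) = \left(- \frac{357}{358}\right) \left(-1600\right) = \frac{285600}{179}$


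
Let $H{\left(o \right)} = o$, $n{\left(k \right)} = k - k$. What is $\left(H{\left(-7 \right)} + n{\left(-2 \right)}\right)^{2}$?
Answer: $49$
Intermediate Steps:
$n{\left(k \right)} = 0$
$\left(H{\left(-7 \right)} + n{\left(-2 \right)}\right)^{2} = \left(-7 + 0\right)^{2} = \left(-7\right)^{2} = 49$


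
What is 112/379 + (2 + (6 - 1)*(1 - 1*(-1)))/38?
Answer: 4402/7201 ≈ 0.61130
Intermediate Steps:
112/379 + (2 + (6 - 1)*(1 - 1*(-1)))/38 = 112*(1/379) + (2 + 5*(1 + 1))*(1/38) = 112/379 + (2 + 5*2)*(1/38) = 112/379 + (2 + 10)*(1/38) = 112/379 + 12*(1/38) = 112/379 + 6/19 = 4402/7201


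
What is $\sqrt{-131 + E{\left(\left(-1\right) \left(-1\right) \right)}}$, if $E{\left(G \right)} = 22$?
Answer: $i \sqrt{109} \approx 10.44 i$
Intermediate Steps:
$\sqrt{-131 + E{\left(\left(-1\right) \left(-1\right) \right)}} = \sqrt{-131 + 22} = \sqrt{-109} = i \sqrt{109}$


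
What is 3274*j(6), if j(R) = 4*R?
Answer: 78576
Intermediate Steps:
3274*j(6) = 3274*(4*6) = 3274*24 = 78576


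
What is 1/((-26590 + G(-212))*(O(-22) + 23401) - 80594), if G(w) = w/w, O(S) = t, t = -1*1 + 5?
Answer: -1/622396139 ≈ -1.6067e-9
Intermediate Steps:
t = 4 (t = -1 + 5 = 4)
O(S) = 4
G(w) = 1
1/((-26590 + G(-212))*(O(-22) + 23401) - 80594) = 1/((-26590 + 1)*(4 + 23401) - 80594) = 1/(-26589*23405 - 80594) = 1/(-622315545 - 80594) = 1/(-622396139) = -1/622396139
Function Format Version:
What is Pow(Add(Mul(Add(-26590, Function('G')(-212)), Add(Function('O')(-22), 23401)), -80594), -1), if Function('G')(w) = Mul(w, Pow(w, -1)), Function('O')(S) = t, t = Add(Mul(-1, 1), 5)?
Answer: Rational(-1, 622396139) ≈ -1.6067e-9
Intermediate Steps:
t = 4 (t = Add(-1, 5) = 4)
Function('O')(S) = 4
Function('G')(w) = 1
Pow(Add(Mul(Add(-26590, Function('G')(-212)), Add(Function('O')(-22), 23401)), -80594), -1) = Pow(Add(Mul(Add(-26590, 1), Add(4, 23401)), -80594), -1) = Pow(Add(Mul(-26589, 23405), -80594), -1) = Pow(Add(-622315545, -80594), -1) = Pow(-622396139, -1) = Rational(-1, 622396139)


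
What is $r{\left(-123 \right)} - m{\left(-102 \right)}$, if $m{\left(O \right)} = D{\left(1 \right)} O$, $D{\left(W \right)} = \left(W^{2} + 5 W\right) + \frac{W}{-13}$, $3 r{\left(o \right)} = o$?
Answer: $\frac{7321}{13} \approx 563.15$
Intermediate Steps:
$r{\left(o \right)} = \frac{o}{3}$
$D{\left(W \right)} = W^{2} + \frac{64 W}{13}$ ($D{\left(W \right)} = \left(W^{2} + 5 W\right) + W \left(- \frac{1}{13}\right) = \left(W^{2} + 5 W\right) - \frac{W}{13} = W^{2} + \frac{64 W}{13}$)
$m{\left(O \right)} = \frac{77 O}{13}$ ($m{\left(O \right)} = \frac{1}{13} \cdot 1 \left(64 + 13 \cdot 1\right) O = \frac{1}{13} \cdot 1 \left(64 + 13\right) O = \frac{1}{13} \cdot 1 \cdot 77 O = \frac{77 O}{13}$)
$r{\left(-123 \right)} - m{\left(-102 \right)} = \frac{1}{3} \left(-123\right) - \frac{77}{13} \left(-102\right) = -41 - - \frac{7854}{13} = -41 + \frac{7854}{13} = \frac{7321}{13}$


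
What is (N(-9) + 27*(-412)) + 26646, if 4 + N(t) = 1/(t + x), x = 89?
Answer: 1241441/80 ≈ 15518.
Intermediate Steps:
N(t) = -4 + 1/(89 + t) (N(t) = -4 + 1/(t + 89) = -4 + 1/(89 + t))
(N(-9) + 27*(-412)) + 26646 = ((-355 - 4*(-9))/(89 - 9) + 27*(-412)) + 26646 = ((-355 + 36)/80 - 11124) + 26646 = ((1/80)*(-319) - 11124) + 26646 = (-319/80 - 11124) + 26646 = -890239/80 + 26646 = 1241441/80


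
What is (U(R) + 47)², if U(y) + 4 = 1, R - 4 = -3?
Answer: 1936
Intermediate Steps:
R = 1 (R = 4 - 3 = 1)
U(y) = -3 (U(y) = -4 + 1 = -3)
(U(R) + 47)² = (-3 + 47)² = 44² = 1936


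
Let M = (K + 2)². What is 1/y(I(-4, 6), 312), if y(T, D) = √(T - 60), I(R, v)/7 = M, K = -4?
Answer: -I*√2/8 ≈ -0.17678*I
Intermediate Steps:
M = 4 (M = (-4 + 2)² = (-2)² = 4)
I(R, v) = 28 (I(R, v) = 7*4 = 28)
y(T, D) = √(-60 + T)
1/y(I(-4, 6), 312) = 1/(√(-60 + 28)) = 1/(√(-32)) = 1/(4*I*√2) = -I*√2/8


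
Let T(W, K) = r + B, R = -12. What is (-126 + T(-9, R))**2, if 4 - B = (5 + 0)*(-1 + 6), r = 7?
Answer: 19600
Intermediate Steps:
B = -21 (B = 4 - (5 + 0)*(-1 + 6) = 4 - 5*5 = 4 - 1*25 = 4 - 25 = -21)
T(W, K) = -14 (T(W, K) = 7 - 21 = -14)
(-126 + T(-9, R))**2 = (-126 - 14)**2 = (-140)**2 = 19600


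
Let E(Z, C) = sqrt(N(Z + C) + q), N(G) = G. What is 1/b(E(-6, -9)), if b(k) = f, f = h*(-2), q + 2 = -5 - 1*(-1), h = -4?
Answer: 1/8 ≈ 0.12500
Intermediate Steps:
q = -6 (q = -2 + (-5 - 1*(-1)) = -2 + (-5 + 1) = -2 - 4 = -6)
E(Z, C) = sqrt(-6 + C + Z) (E(Z, C) = sqrt((Z + C) - 6) = sqrt((C + Z) - 6) = sqrt(-6 + C + Z))
f = 8 (f = -4*(-2) = 8)
b(k) = 8
1/b(E(-6, -9)) = 1/8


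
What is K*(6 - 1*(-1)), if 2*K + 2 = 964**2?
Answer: 3252529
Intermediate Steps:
K = 464647 (K = -1 + (1/2)*964**2 = -1 + (1/2)*929296 = -1 + 464648 = 464647)
K*(6 - 1*(-1)) = 464647*(6 - 1*(-1)) = 464647*(6 + 1) = 464647*7 = 3252529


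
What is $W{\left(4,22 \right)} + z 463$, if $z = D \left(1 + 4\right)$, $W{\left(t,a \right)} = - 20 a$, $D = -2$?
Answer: $-5070$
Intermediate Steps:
$z = -10$ ($z = - 2 \left(1 + 4\right) = \left(-2\right) 5 = -10$)
$W{\left(4,22 \right)} + z 463 = \left(-20\right) 22 - 4630 = -440 - 4630 = -5070$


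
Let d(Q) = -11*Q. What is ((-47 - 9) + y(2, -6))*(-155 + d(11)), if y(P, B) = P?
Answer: 14904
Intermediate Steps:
((-47 - 9) + y(2, -6))*(-155 + d(11)) = ((-47 - 9) + 2)*(-155 - 11*11) = (-56 + 2)*(-155 - 121) = -54*(-276) = 14904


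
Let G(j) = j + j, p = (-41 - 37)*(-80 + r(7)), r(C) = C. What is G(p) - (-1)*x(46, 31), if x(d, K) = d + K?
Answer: 11465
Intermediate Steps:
x(d, K) = K + d
p = 5694 (p = (-41 - 37)*(-80 + 7) = -78*(-73) = 5694)
G(j) = 2*j
G(p) - (-1)*x(46, 31) = 2*5694 - (-1)*(31 + 46) = 11388 - (-1)*77 = 11388 - 1*(-77) = 11388 + 77 = 11465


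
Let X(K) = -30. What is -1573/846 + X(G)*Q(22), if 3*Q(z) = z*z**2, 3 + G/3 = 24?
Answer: -90083653/846 ≈ -1.0648e+5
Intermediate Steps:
G = 63 (G = -9 + 3*24 = -9 + 72 = 63)
Q(z) = z**3/3 (Q(z) = (z*z**2)/3 = z**3/3)
-1573/846 + X(G)*Q(22) = -1573/846 - 10*22**3 = -1573*1/846 - 10*10648 = -1573/846 - 30*10648/3 = -1573/846 - 106480 = -90083653/846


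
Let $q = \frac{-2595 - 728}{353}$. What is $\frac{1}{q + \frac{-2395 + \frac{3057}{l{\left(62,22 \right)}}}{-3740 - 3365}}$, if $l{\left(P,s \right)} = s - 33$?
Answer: $- \frac{27588715}{249330159} \approx -0.11065$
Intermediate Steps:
$l{\left(P,s \right)} = -33 + s$ ($l{\left(P,s \right)} = s - 33 = -33 + s$)
$q = - \frac{3323}{353}$ ($q = \left(-2595 - 728\right) \frac{1}{353} = \left(-3323\right) \frac{1}{353} = - \frac{3323}{353} \approx -9.4136$)
$\frac{1}{q + \frac{-2395 + \frac{3057}{l{\left(62,22 \right)}}}{-3740 - 3365}} = \frac{1}{- \frac{3323}{353} + \frac{-2395 + \frac{3057}{-33 + 22}}{-3740 - 3365}} = \frac{1}{- \frac{3323}{353} + \frac{-2395 + \frac{3057}{-11}}{-7105}} = \frac{1}{- \frac{3323}{353} + \left(-2395 + 3057 \left(- \frac{1}{11}\right)\right) \left(- \frac{1}{7105}\right)} = \frac{1}{- \frac{3323}{353} + \left(-2395 - \frac{3057}{11}\right) \left(- \frac{1}{7105}\right)} = \frac{1}{- \frac{3323}{353} - - \frac{29402}{78155}} = \frac{1}{- \frac{3323}{353} + \frac{29402}{78155}} = \frac{1}{- \frac{249330159}{27588715}} = - \frac{27588715}{249330159}$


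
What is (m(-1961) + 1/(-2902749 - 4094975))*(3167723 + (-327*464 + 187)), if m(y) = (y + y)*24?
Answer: -993352041167469243/3498862 ≈ -2.8391e+11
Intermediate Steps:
m(y) = 48*y (m(y) = (2*y)*24 = 48*y)
(m(-1961) + 1/(-2902749 - 4094975))*(3167723 + (-327*464 + 187)) = (48*(-1961) + 1/(-2902749 - 4094975))*(3167723 + (-327*464 + 187)) = (-94128 + 1/(-6997724))*(3167723 + (-151728 + 187)) = (-94128 - 1/6997724)*(3167723 - 151541) = -658681764673/6997724*3016182 = -993352041167469243/3498862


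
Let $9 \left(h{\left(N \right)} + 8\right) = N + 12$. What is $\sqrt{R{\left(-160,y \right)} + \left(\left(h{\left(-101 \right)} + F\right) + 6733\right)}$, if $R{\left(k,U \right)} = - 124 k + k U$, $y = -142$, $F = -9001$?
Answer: $\frac{\sqrt{362467}}{3} \approx 200.68$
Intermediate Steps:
$h{\left(N \right)} = - \frac{20}{3} + \frac{N}{9}$ ($h{\left(N \right)} = -8 + \frac{N + 12}{9} = -8 + \frac{12 + N}{9} = -8 + \left(\frac{4}{3} + \frac{N}{9}\right) = - \frac{20}{3} + \frac{N}{9}$)
$R{\left(k,U \right)} = - 124 k + U k$
$\sqrt{R{\left(-160,y \right)} + \left(\left(h{\left(-101 \right)} + F\right) + 6733\right)} = \sqrt{- 160 \left(-124 - 142\right) + \left(\left(\left(- \frac{20}{3} + \frac{1}{9} \left(-101\right)\right) - 9001\right) + 6733\right)} = \sqrt{\left(-160\right) \left(-266\right) + \left(\left(\left(- \frac{20}{3} - \frac{101}{9}\right) - 9001\right) + 6733\right)} = \sqrt{42560 + \left(\left(- \frac{161}{9} - 9001\right) + 6733\right)} = \sqrt{42560 + \left(- \frac{81170}{9} + 6733\right)} = \sqrt{42560 - \frac{20573}{9}} = \sqrt{\frac{362467}{9}} = \frac{\sqrt{362467}}{3}$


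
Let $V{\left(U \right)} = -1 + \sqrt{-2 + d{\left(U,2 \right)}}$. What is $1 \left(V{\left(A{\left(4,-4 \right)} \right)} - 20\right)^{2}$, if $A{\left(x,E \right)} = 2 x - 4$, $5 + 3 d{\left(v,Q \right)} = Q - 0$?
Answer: $\left(21 - i \sqrt{3}\right)^{2} \approx 438.0 - 72.746 i$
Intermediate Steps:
$d{\left(v,Q \right)} = - \frac{5}{3} + \frac{Q}{3}$ ($d{\left(v,Q \right)} = - \frac{5}{3} + \frac{Q - 0}{3} = - \frac{5}{3} + \frac{Q + 0}{3} = - \frac{5}{3} + \frac{Q}{3}$)
$A{\left(x,E \right)} = -4 + 2 x$
$V{\left(U \right)} = -1 + i \sqrt{3}$ ($V{\left(U \right)} = -1 + \sqrt{-2 + \left(- \frac{5}{3} + \frac{1}{3} \cdot 2\right)} = -1 + \sqrt{-2 + \left(- \frac{5}{3} + \frac{2}{3}\right)} = -1 + \sqrt{-2 - 1} = -1 + \sqrt{-3} = -1 + i \sqrt{3}$)
$1 \left(V{\left(A{\left(4,-4 \right)} \right)} - 20\right)^{2} = 1 \left(\left(-1 + i \sqrt{3}\right) - 20\right)^{2} = 1 \left(-21 + i \sqrt{3}\right)^{2} = \left(-21 + i \sqrt{3}\right)^{2}$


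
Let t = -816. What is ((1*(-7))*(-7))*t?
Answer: -39984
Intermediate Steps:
((1*(-7))*(-7))*t = ((1*(-7))*(-7))*(-816) = -7*(-7)*(-816) = 49*(-816) = -39984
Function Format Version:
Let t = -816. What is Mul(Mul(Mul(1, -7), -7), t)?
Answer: -39984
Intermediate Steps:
Mul(Mul(Mul(1, -7), -7), t) = Mul(Mul(Mul(1, -7), -7), -816) = Mul(Mul(-7, -7), -816) = Mul(49, -816) = -39984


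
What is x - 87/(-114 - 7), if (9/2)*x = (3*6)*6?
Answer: 2991/121 ≈ 24.719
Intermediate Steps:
x = 24 (x = 2*((3*6)*6)/9 = 2*(18*6)/9 = (2/9)*108 = 24)
x - 87/(-114 - 7) = 24 - 87/(-114 - 7) = 24 - 87/(-121) = 24 - 87*(-1/121) = 24 + 87/121 = 2991/121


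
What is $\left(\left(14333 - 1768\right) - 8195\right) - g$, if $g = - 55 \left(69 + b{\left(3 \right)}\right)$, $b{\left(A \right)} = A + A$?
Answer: $8495$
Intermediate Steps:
$b{\left(A \right)} = 2 A$
$g = -4125$ ($g = - 55 \left(69 + 2 \cdot 3\right) = - 55 \left(69 + 6\right) = \left(-55\right) 75 = -4125$)
$\left(\left(14333 - 1768\right) - 8195\right) - g = \left(\left(14333 - 1768\right) - 8195\right) - -4125 = \left(12565 - 8195\right) + 4125 = 4370 + 4125 = 8495$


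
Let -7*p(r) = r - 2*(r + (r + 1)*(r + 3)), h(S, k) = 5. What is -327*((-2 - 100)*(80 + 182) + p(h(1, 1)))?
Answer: 61138209/7 ≈ 8.7340e+6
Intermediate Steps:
p(r) = r/7 + 2*(1 + r)*(3 + r)/7 (p(r) = -(r - 2*(r + (r + 1)*(r + 3)))/7 = -(r - 2*(r + (1 + r)*(3 + r)))/7 = -(r + (-2*r - 2*(1 + r)*(3 + r)))/7 = -(-r - 2*(1 + r)*(3 + r))/7 = r/7 + 2*(1 + r)*(3 + r)/7)
-327*((-2 - 100)*(80 + 182) + p(h(1, 1))) = -327*((-2 - 100)*(80 + 182) + (6/7 + (2/7)*5² + (9/7)*5)) = -327*(-102*262 + (6/7 + (2/7)*25 + 45/7)) = -327*(-26724 + (6/7 + 50/7 + 45/7)) = -327*(-26724 + 101/7) = -327*(-186967/7) = 61138209/7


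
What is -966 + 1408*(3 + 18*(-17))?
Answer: -427590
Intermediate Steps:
-966 + 1408*(3 + 18*(-17)) = -966 + 1408*(3 - 306) = -966 + 1408*(-303) = -966 - 426624 = -427590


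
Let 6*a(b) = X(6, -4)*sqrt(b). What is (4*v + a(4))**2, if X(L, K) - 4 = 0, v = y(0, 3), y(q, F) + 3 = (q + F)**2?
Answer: 5776/9 ≈ 641.78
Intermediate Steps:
y(q, F) = -3 + (F + q)**2 (y(q, F) = -3 + (q + F)**2 = -3 + (F + q)**2)
v = 6 (v = -3 + (3 + 0)**2 = -3 + 3**2 = -3 + 9 = 6)
X(L, K) = 4 (X(L, K) = 4 + 0 = 4)
a(b) = 2*sqrt(b)/3 (a(b) = (4*sqrt(b))/6 = 2*sqrt(b)/3)
(4*v + a(4))**2 = (4*6 + 2*sqrt(4)/3)**2 = (24 + (2/3)*2)**2 = (24 + 4/3)**2 = (76/3)**2 = 5776/9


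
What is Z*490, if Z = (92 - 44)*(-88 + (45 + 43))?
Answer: 0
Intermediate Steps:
Z = 0 (Z = 48*(-88 + 88) = 48*0 = 0)
Z*490 = 0*490 = 0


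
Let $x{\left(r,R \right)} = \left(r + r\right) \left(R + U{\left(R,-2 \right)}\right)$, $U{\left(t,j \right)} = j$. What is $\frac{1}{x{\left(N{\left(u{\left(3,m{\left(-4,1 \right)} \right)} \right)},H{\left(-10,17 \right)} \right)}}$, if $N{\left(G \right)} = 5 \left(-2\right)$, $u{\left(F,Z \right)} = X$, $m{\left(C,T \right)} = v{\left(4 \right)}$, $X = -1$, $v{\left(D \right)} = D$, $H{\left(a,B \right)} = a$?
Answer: $\frac{1}{240} \approx 0.0041667$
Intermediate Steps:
$m{\left(C,T \right)} = 4$
$u{\left(F,Z \right)} = -1$
$N{\left(G \right)} = -10$
$x{\left(r,R \right)} = 2 r \left(-2 + R\right)$ ($x{\left(r,R \right)} = \left(r + r\right) \left(R - 2\right) = 2 r \left(-2 + R\right)$)
$\frac{1}{x{\left(N{\left(u{\left(3,m{\left(-4,1 \right)} \right)} \right)},H{\left(-10,17 \right)} \right)}} = \frac{1}{2 \left(-10\right) \left(-2 - 10\right)} = \frac{1}{2 \left(-10\right) \left(-12\right)} = \frac{1}{240}$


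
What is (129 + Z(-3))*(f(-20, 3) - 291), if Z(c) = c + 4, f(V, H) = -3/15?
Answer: -37856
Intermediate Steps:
f(V, H) = -⅕ (f(V, H) = -3*1/15 = -⅕)
Z(c) = 4 + c
(129 + Z(-3))*(f(-20, 3) - 291) = (129 + (4 - 3))*(-⅕ - 291) = (129 + 1)*(-1456/5) = 130*(-1456/5) = -37856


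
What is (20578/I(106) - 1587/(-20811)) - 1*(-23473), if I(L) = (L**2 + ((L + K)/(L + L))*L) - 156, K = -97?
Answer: 515732041506/21969479 ≈ 23475.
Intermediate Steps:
I(L) = -409/2 + L**2 + L/2 (I(L) = (L**2 + ((L - 97)/(L + L))*L) - 156 = (L**2 + ((-97 + L)/((2*L)))*L) - 156 = (L**2 + ((-97 + L)*(1/(2*L)))*L) - 156 = (L**2 + ((-97 + L)/(2*L))*L) - 156 = (L**2 + (-97/2 + L/2)) - 156 = (-97/2 + L**2 + L/2) - 156 = -409/2 + L**2 + L/2)
(20578/I(106) - 1587/(-20811)) - 1*(-23473) = (20578/(-409/2 + 106**2 + (1/2)*106) - 1587/(-20811)) - 1*(-23473) = (20578/(-409/2 + 11236 + 53) - 1587*(-1/20811)) + 23473 = (20578/(22169/2) + 529/6937) + 23473 = (20578*(2/22169) + 529/6937) + 23473 = (41156/22169 + 529/6937) + 23473 = 42460939/21969479 + 23473 = 515732041506/21969479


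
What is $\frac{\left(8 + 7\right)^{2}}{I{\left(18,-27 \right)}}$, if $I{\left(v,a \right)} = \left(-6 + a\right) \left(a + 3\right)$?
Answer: $\frac{25}{88} \approx 0.28409$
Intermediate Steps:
$I{\left(v,a \right)} = \left(-6 + a\right) \left(3 + a\right)$
$\frac{\left(8 + 7\right)^{2}}{I{\left(18,-27 \right)}} = \frac{\left(8 + 7\right)^{2}}{-18 + \left(-27\right)^{2} - -81} = \frac{15^{2}}{-18 + 729 + 81} = \frac{225}{792} = 225 \cdot \frac{1}{792} = \frac{25}{88}$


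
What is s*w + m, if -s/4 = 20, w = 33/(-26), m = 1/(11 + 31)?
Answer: 55453/546 ≈ 101.56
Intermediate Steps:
m = 1/42 ≈ 0.023810
w = -33/26 (w = 33*(-1/26) = -33/26 ≈ -1.2692)
s = -80 (s = -4*20 = -80)
s*w + m = -80*(-33/26) + 1/42 = 1320/13 + 1/42 = 55453/546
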